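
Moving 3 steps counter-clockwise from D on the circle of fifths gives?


Working:
Each counter-clockwise step moves down a perfect 5th (= up a perfect 4th)
From D: D → G → C → F
= F


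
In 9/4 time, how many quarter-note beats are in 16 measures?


Solution.
Time signature 9/4: the bottom number 4 means the quarter note gets one count
The top number 9 means 9 quarter-note beats per measure
Total = 9 × 16 measures
= 144 quarter-note beats


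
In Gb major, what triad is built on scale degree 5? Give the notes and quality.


Solution.
Gb major scale: Gb Ab Bb Cb Db Eb F
Diatonic triad on degree 5 stacks scale notes 5, 7, 2: Db F Ab
Db→F = 4 semitones; Db→Ab = 7 semitones → major triad
= Db F Ab (major)


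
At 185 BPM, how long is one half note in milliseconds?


Step by step:
One quarter-note beat = 60000 / BPM = 60000 / 185 ms
Half note = 2 × quarter note
Duration = 2 × 60000 / 185 = 120000 / 185
= 648.6 ms


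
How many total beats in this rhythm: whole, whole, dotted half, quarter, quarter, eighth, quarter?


Reasoning:
Beat values:
  whole = 4 beats
  whole = 4 beats
  dotted half = 3 beats
  quarter = 1 beat
  quarter = 1 beat
  eighth = 0.5 beats
  quarter = 1 beat
Sum = 4 + 4 + 3 + 1 + 1 + 0.5 + 1
= 14.5 beats


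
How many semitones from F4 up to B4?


Absolute semitone position = octave×12 + chromatic position
F4: 4×12 + 5 = 53
B4: 4×12 + 11 = 59
Difference = 59 - 53 = 6
= 6 semitones


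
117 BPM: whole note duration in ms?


Let's work it out.
One quarter-note beat = 60000 / BPM = 60000 / 117 ms
Whole note = 4 × quarter note
Duration = 4 × 60000 / 117 = 240000 / 117
= 2051.3 ms


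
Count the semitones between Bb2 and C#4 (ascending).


Working:
Absolute semitone position = octave×12 + chromatic position
Bb2: 2×12 + 10 = 34
C#4: 4×12 + 1 = 49
Difference = 49 - 34 = 15
= 15 semitones


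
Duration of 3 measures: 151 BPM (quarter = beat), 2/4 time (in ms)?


Quarter-note beat duration = 60000 / 151 ms
Beats per measure (2/4) = 2
One measure = 2 × 60000 / 151 = 120000 / 151 ms
3 measures = 3 × 120000 / 151 = 360000 / 151
= 2384.1 ms


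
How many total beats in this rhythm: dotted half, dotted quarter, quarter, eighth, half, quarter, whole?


Step by step:
Beat values:
  dotted half = 3 beats
  dotted quarter = 1.5 beats
  quarter = 1 beat
  eighth = 0.5 beats
  half = 2 beats
  quarter = 1 beat
  whole = 4 beats
Sum = 3 + 1.5 + 1 + 0.5 + 2 + 1 + 4
= 13 beats


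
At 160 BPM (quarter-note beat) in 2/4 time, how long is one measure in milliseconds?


Solution.
Quarter-note beat duration = 60000 / 160 ms
Beats per measure (2/4) = 2
One measure = 2 × 60000 / 160 = 120000 / 160 ms
= 750.0 ms


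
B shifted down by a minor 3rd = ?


Step by step:
minor 3rd: 3 letter names, 3 semitones
Letter: B - 2 → G
Pitch: B - 3 semitones, spelled as a G → G#
= G#


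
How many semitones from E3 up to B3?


Working:
Absolute semitone position = octave×12 + chromatic position
E3: 3×12 + 4 = 40
B3: 3×12 + 11 = 47
Difference = 47 - 40 = 7
= 7 semitones


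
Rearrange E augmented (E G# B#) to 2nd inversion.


Let's work it out.
Root position: E G# B#
2nd inversion: move root and 3rd up an octave
Bass note: B#
Notes (bottom to top) = B# E G#


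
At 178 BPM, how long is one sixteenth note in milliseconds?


Step by step:
One quarter-note beat = 60000 / BPM = 60000 / 178 ms
Sixteenth note = 1/4 × quarter note
Duration = 1/4 × 60000 / 178 = 15000 / 178
= 84.3 ms


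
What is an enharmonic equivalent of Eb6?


Enharmonic notes sound the same pitch but are spelled with different letter names
Eb and D# name the same pitch class
= D#6


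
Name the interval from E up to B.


Solution.
Letter names: E → B spans 5 letter names → a 5th
Semitones: E → B = 7 half-steps
A 5th of 7 semitones is a perfect 5th
= perfect 5th


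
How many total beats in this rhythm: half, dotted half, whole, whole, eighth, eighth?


Beat values:
  half = 2 beats
  dotted half = 3 beats
  whole = 4 beats
  whole = 4 beats
  eighth = 0.5 beats
  eighth = 0.5 beats
Sum = 2 + 3 + 4 + 4 + 0.5 + 0.5
= 14 beats


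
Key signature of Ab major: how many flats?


Let's work it out.
Flat major keys: C(0), F(1), Bb(2), Eb(3), Ab(4), Db(5), Gb(6), Cb(7)
Ab major has 4 flats
Order of flats: Bb Eb Ab Db Gb Cb Fb → first 4: Bb, Eb, Ab, Db
= 4 flats


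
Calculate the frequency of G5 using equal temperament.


Let's work it out.
f = 440 × 2^(n/12) where n = semitones from A4
G5: 10 semitones from A4
f = 440 × 2^(10/12)
f = 783.99 Hz


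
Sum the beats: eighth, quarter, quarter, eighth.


Step by step:
Beat values:
  eighth = 0.5 beats
  quarter = 1 beat
  quarter = 1 beat
  eighth = 0.5 beats
Sum = 0.5 + 1 + 1 + 0.5
= 3 beats


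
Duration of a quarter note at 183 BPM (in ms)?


One quarter-note beat = 60000 / BPM = 60000 / 183 ms
Duration = 60000 / 183
= 327.9 ms


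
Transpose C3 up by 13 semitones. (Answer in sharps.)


C3: chromatic position 0 in octave 3 → absolute = 3×12 + 0 = 36
Transpose up 13: 36 + 13 = 49
49 = 4×12 + 1 → C# in octave 4
Result = C#4


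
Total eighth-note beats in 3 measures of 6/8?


Let's work it out.
Time signature 6/8: the bottom number 8 means the eighth note gets one count
The top number 6 means 6 eighth-note beats per measure
Total = 6 × 3 measures
= 18 eighth-note beats


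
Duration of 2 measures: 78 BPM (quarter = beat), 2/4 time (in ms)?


Let's work it out.
Quarter-note beat duration = 60000 / 78 ms
Beats per measure (2/4) = 2
One measure = 2 × 60000 / 78 = 120000 / 78 ms
2 measures = 2 × 120000 / 78 = 240000 / 78
= 3076.9 ms


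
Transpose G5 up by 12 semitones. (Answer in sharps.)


Solution.
G5: chromatic position 7 in octave 5 → absolute = 5×12 + 7 = 67
Transpose up 12: 67 + 12 = 79
79 = 6×12 + 7 → G in octave 6
Result = G6


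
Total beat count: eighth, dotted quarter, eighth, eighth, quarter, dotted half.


Beat values:
  eighth = 0.5 beats
  dotted quarter = 1.5 beats
  eighth = 0.5 beats
  eighth = 0.5 beats
  quarter = 1 beat
  dotted half = 3 beats
Sum = 0.5 + 1.5 + 0.5 + 0.5 + 1 + 3
= 7 beats


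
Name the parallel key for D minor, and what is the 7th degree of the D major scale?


Reasoning:
Parallel keys share the same tonic but differ in mode
D minor → parallel is D major
D major scale: D E F# G A B C#
= D major; 7th degree = C#


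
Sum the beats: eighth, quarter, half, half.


Step by step:
Beat values:
  eighth = 0.5 beats
  quarter = 1 beat
  half = 2 beats
  half = 2 beats
Sum = 0.5 + 1 + 2 + 2
= 5.5 beats


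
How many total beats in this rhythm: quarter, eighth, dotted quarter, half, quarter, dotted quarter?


Let's work it out.
Beat values:
  quarter = 1 beat
  eighth = 0.5 beats
  dotted quarter = 1.5 beats
  half = 2 beats
  quarter = 1 beat
  dotted quarter = 1.5 beats
Sum = 1 + 0.5 + 1.5 + 2 + 1 + 1.5
= 7.5 beats


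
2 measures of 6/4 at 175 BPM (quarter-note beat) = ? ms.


Quarter-note beat duration = 60000 / 175 ms
Beats per measure (6/4) = 6
One measure = 6 × 60000 / 175 = 360000 / 175 ms
2 measures = 2 × 360000 / 175 = 720000 / 175
= 4114.3 ms


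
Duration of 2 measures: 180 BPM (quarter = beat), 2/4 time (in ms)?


Solution.
Quarter-note beat duration = 60000 / 180 ms
Beats per measure (2/4) = 2
One measure = 2 × 60000 / 180 = 120000 / 180 ms
2 measures = 2 × 120000 / 180 = 240000 / 180
= 1333.3 ms


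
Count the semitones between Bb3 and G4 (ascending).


Solution.
Absolute semitone position = octave×12 + chromatic position
Bb3: 3×12 + 10 = 46
G4: 4×12 + 7 = 55
Difference = 55 - 46 = 9
= 9 semitones


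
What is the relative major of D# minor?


The relative major shares the key signature and is a minor 3rd above the minor tonic
A minor 3rd above D# is F#
→ relative major of D# minor is F# major
= F# major


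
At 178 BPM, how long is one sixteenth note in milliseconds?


Reasoning:
One quarter-note beat = 60000 / BPM = 60000 / 178 ms
Sixteenth note = 1/4 × quarter note
Duration = 1/4 × 60000 / 178 = 15000 / 178
= 84.3 ms


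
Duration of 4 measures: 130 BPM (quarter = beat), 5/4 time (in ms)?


Let's work it out.
Quarter-note beat duration = 60000 / 130 ms
Beats per measure (5/4) = 5
One measure = 5 × 60000 / 130 = 300000 / 130 ms
4 measures = 4 × 300000 / 130 = 1200000 / 130
= 9230.8 ms


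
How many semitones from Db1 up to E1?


Absolute semitone position = octave×12 + chromatic position
Db1: 1×12 + 1 = 13
E1: 1×12 + 4 = 16
Difference = 16 - 13 = 3
= 3 semitones


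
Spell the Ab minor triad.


Let's work it out.
Minor triad = root + minor 3rd (3 semitones) + perfect 5th (7 semitones)
A triad on Ab stacks thirds, so the chord tones use letter names A-C-E
Root: Ab
Minor 3rd above Ab: Cb
Perfect 5th above Ab: Eb
Chord = Ab Cb Eb


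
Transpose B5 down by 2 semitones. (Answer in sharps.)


Step by step:
B5: chromatic position 11 in octave 5 → absolute = 5×12 + 11 = 71
Transpose down 2: 71 - 2 = 69
69 = 5×12 + 9 → A in octave 5
Result = A5


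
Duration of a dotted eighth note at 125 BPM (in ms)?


Reasoning:
One quarter-note beat = 60000 / BPM = 60000 / 125 ms
Dotted eighth note = 3/4 × quarter note
Duration = 3/4 × 60000 / 125 = 45000 / 125
= 360.0 ms


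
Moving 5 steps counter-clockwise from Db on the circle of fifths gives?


Reasoning:
Each counter-clockwise step moves down a perfect 5th (= up a perfect 4th)
From Db: Db → F#/Gb → B → E → A → D
= D


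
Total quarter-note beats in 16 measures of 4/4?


Time signature 4/4: the bottom number 4 means the quarter note gets one count
The top number 4 means 4 quarter-note beats per measure
Total = 4 × 16 measures
= 64 quarter-note beats


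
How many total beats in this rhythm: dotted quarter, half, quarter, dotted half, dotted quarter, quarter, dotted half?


Beat values:
  dotted quarter = 1.5 beats
  half = 2 beats
  quarter = 1 beat
  dotted half = 3 beats
  dotted quarter = 1.5 beats
  quarter = 1 beat
  dotted half = 3 beats
Sum = 1.5 + 2 + 1 + 3 + 1.5 + 1 + 3
= 13 beats


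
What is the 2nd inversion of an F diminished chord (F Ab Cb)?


Let's work it out.
Root position: F Ab Cb
2nd inversion: move root and 3rd up an octave
Bass note: Cb
Notes (bottom to top) = Cb F Ab


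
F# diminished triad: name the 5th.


Let's work it out.
Diminished triad = root + minor 3rd (3 semitones) + diminished 5th (6 semitones)
A triad on F# stacks thirds, so the chord tones use letter names F-A-C
Root: F#
Minor 3rd above F#: A
Diminished 5th above F#: C
The 5th = C


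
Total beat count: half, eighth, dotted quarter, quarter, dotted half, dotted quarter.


Solution.
Beat values:
  half = 2 beats
  eighth = 0.5 beats
  dotted quarter = 1.5 beats
  quarter = 1 beat
  dotted half = 3 beats
  dotted quarter = 1.5 beats
Sum = 2 + 0.5 + 1.5 + 1 + 3 + 1.5
= 9.5 beats


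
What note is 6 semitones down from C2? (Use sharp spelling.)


C2: chromatic position 0 in octave 2 → absolute = 2×12 + 0 = 24
Transpose down 6: 24 - 6 = 18
18 = 1×12 + 6 → F# in octave 1
Result = F#1


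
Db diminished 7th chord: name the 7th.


Step by step:
Diminished 7th chord = root + minor 3rd + diminished 5th + diminished 7th
Seventh chords stack in thirds, so the letter names are D-F-A-C
Root: Db
Minor 3rd above Db: Fb
Diminished 5th above Db: Abb
Diminished 7th above Db: Cbb
The 7th = Cbb


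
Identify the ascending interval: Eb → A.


Working:
Letter names: E → A spans 4 letter names → a 4th
Semitones: Eb → A = 6 half-steps
A 4th of 6 semitones is an augmented 4th
= augmented 4th


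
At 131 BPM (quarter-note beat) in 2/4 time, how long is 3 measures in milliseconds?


Quarter-note beat duration = 60000 / 131 ms
Beats per measure (2/4) = 2
One measure = 2 × 60000 / 131 = 120000 / 131 ms
3 measures = 3 × 120000 / 131 = 360000 / 131
= 2748.1 ms


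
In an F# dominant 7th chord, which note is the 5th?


Dominant 7th chord = root + major 3rd + perfect 5th + minor 7th
Seventh chords stack in thirds, so the letter names are F-A-C-E
Root: F#
Major 3rd above F#: A#
Perfect 5th above F#: C#
Minor 7th above F#: E
The 5th = C#


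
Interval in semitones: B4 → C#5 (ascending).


Absolute semitone position = octave×12 + chromatic position
B4: 4×12 + 11 = 59
C#5: 5×12 + 1 = 61
Difference = 61 - 59 = 2
= 2 semitones


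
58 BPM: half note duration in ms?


One quarter-note beat = 60000 / BPM = 60000 / 58 ms
Half note = 2 × quarter note
Duration = 2 × 60000 / 58 = 120000 / 58
= 2069.0 ms


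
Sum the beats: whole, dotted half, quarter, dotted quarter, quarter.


Beat values:
  whole = 4 beats
  dotted half = 3 beats
  quarter = 1 beat
  dotted quarter = 1.5 beats
  quarter = 1 beat
Sum = 4 + 3 + 1 + 1.5 + 1
= 10.5 beats


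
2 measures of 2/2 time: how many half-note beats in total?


Solution.
Time signature 2/2: the bottom number 2 means the half note gets one count
The top number 2 means 2 half-note beats per measure
Total = 2 × 2 measures
= 4 half-note beats


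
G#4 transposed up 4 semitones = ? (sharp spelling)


G#4: chromatic position 8 in octave 4 → absolute = 4×12 + 8 = 56
Transpose up 4: 56 + 4 = 60
60 = 5×12 + 0 → C in octave 5
Result = C5


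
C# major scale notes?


Major scale pattern: W-W-H-W-W-W-H (2-2-1-2-2-2-1 semitones)
Starting from C#:
  C# + 2 semitones → D#
  D# + 2 semitones → E#
  E# + 1 semitone → F#
  F# + 2 semitones → G#
  G# + 2 semitones → A#
  A# + 2 semitones → B#
  B# + 1 semitone → C#
Scale = C# D# E# F# G# A# B#


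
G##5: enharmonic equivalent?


Enharmonic notes sound the same pitch but are spelled with different letter names
G## and A name the same pitch class
= A5


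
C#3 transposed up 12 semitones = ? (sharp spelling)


Reasoning:
C#3: chromatic position 1 in octave 3 → absolute = 3×12 + 1 = 37
Transpose up 12: 37 + 12 = 49
49 = 4×12 + 1 → C# in octave 4
Result = C#4


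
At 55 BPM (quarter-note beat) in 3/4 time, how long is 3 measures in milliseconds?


Quarter-note beat duration = 60000 / 55 ms
Beats per measure (3/4) = 3
One measure = 3 × 60000 / 55 = 180000 / 55 ms
3 measures = 3 × 180000 / 55 = 540000 / 55
= 9818.2 ms


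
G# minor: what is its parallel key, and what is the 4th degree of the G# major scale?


Working:
Parallel keys share the same tonic but differ in mode
G# minor → parallel is G# major
G# major scale: G# A# B# C# D# E# F##
= G# major; 4th degree = C#


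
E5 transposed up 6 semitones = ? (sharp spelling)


Let's work it out.
E5: chromatic position 4 in octave 5 → absolute = 5×12 + 4 = 64
Transpose up 6: 64 + 6 = 70
70 = 5×12 + 10 → A# in octave 5
Result = A#5


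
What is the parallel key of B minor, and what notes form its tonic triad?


Parallel keys share the same tonic but differ in mode
B minor → parallel is B major
Tonic triad of B major = B D# F#
= B major; triad = B D# F#


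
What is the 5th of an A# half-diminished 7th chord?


Working:
Half-diminished 7th chord = root + minor 3rd + diminished 5th + minor 7th
Seventh chords stack in thirds, so the letter names are A-C-E-G
Root: A#
Minor 3rd above A#: C#
Diminished 5th above A#: E
Minor 7th above A#: G#
The 5th = E


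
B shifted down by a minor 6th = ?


minor 6th: 6 letter names, 8 semitones
Letter: B - 5 → D
Pitch: B - 8 semitones, spelled as a D → D#
= D#


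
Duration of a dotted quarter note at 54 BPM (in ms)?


Working:
One quarter-note beat = 60000 / BPM = 60000 / 54 ms
Dotted quarter note = 3/2 × quarter note
Duration = 3/2 × 60000 / 54 = 90000 / 54
= 1666.7 ms


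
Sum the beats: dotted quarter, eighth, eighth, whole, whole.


Beat values:
  dotted quarter = 1.5 beats
  eighth = 0.5 beats
  eighth = 0.5 beats
  whole = 4 beats
  whole = 4 beats
Sum = 1.5 + 0.5 + 0.5 + 4 + 4
= 10.5 beats


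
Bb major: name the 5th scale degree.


Let's work it out.
Major scale pattern: W-W-H-W-W-W-H (2-2-1-2-2-2-1 semitones)
Starting from Bb:
  Bb + 2 semitones → C
  C + 2 semitones → D
  D + 1 semitone → Eb
  Eb + 2 semitones → F
  F + 2 semitones → G
  G + 2 semitones → A
  A + 1 semitone → Bb
Scale: Bb C D Eb F G A
Degree 5 = F


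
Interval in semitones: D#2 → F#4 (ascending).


Solution.
Absolute semitone position = octave×12 + chromatic position
D#2: 2×12 + 3 = 27
F#4: 4×12 + 6 = 54
Difference = 54 - 27 = 27
= 27 semitones


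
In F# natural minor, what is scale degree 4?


Natural minor scale pattern: W-H-W-W-H-W-W (2-1-2-2-1-2-2 semitones)
Starting from F#:
  F# + 2 semitones → G#
  G# + 1 semitone → A
  A + 2 semitones → B
  B + 2 semitones → C#
  C# + 1 semitone → D
  D + 2 semitones → E
  E + 2 semitones → F#
Scale: F# G# A B C# D E
Degree 4 = B


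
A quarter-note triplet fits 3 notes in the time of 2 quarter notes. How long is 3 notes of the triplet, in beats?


Triplet: 3 notes occupy the space of 2 quarter notes
Space = 2 × 1 = 2 beats
Each triplet note = 2 / 3 = 2/3 beats
3 notes = 3 × 2/3 = 2
= 2 beats


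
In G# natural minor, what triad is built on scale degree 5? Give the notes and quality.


Working:
G# natural minor scale: G# A# B C# D# E F#
Diatonic triad on degree 5 stacks scale notes 5, 7, 2: D# F# A#
D#→F# = 3 semitones; D#→A# = 7 semitones → minor triad
= D# F# A# (minor)


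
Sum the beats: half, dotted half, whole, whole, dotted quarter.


Beat values:
  half = 2 beats
  dotted half = 3 beats
  whole = 4 beats
  whole = 4 beats
  dotted quarter = 1.5 beats
Sum = 2 + 3 + 4 + 4 + 1.5
= 14.5 beats


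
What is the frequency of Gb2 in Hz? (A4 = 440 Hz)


Solution.
f = 440 × 2^(n/12) where n = semitones from A4
Gb2: -27 semitones from A4
f = 440 × 2^(-27/12)
f = 92.50 Hz


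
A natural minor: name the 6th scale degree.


Step by step:
Natural minor scale pattern: W-H-W-W-H-W-W (2-1-2-2-1-2-2 semitones)
Starting from A:
  A + 2 semitones → B
  B + 1 semitone → C
  C + 2 semitones → D
  D + 2 semitones → E
  E + 1 semitone → F
  F + 2 semitones → G
  G + 2 semitones → A
Scale: A B C D E F G
Degree 6 = F


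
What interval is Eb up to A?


Step by step:
Letter names: E → A spans 4 letter names → a 4th
Semitones: Eb → A = 6 half-steps
A 4th of 6 semitones is an augmented 4th
= augmented 4th


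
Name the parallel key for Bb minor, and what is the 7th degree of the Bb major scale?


Parallel keys share the same tonic but differ in mode
Bb minor → parallel is Bb major
Bb major scale: Bb C D Eb F G A
= Bb major; 7th degree = A


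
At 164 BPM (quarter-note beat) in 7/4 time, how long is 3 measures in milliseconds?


Quarter-note beat duration = 60000 / 164 ms
Beats per measure (7/4) = 7
One measure = 7 × 60000 / 164 = 420000 / 164 ms
3 measures = 3 × 420000 / 164 = 1260000 / 164
= 7682.9 ms


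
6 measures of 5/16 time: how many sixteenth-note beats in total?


Reasoning:
Time signature 5/16: the bottom number 16 means the sixteenth note gets one count
The top number 5 means 5 sixteenth-note beats per measure
Total = 5 × 6 measures
= 30 sixteenth-note beats


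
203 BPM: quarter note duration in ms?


One quarter-note beat = 60000 / BPM = 60000 / 203 ms
Duration = 60000 / 203
= 295.6 ms


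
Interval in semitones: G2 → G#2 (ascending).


Absolute semitone position = octave×12 + chromatic position
G2: 2×12 + 7 = 31
G#2: 2×12 + 8 = 32
Difference = 32 - 31 = 1
= 1 semitone


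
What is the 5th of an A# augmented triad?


Let's work it out.
Augmented triad = root + major 3rd (4 semitones) + augmented 5th (8 semitones)
A triad on A# stacks thirds, so the chord tones use letter names A-C-E
Root: A#
Major 3rd above A#: C##
Augmented 5th above A#: E##
The 5th = E##


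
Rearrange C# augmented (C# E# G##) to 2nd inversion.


Root position: C# E# G##
2nd inversion: move root and 3rd up an octave
Bass note: G##
Notes (bottom to top) = G## C# E#


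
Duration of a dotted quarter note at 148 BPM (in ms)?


Let's work it out.
One quarter-note beat = 60000 / BPM = 60000 / 148 ms
Dotted quarter note = 3/2 × quarter note
Duration = 3/2 × 60000 / 148 = 90000 / 148
= 608.1 ms


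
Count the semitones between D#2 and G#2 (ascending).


Reasoning:
Absolute semitone position = octave×12 + chromatic position
D#2: 2×12 + 3 = 27
G#2: 2×12 + 8 = 32
Difference = 32 - 27 = 5
= 5 semitones


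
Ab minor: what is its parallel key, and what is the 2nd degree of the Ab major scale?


Step by step:
Parallel keys share the same tonic but differ in mode
Ab minor → parallel is Ab major
Ab major scale: Ab Bb C Db Eb F G
= Ab major; 2nd degree = Bb


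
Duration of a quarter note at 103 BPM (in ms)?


Reasoning:
One quarter-note beat = 60000 / BPM = 60000 / 103 ms
Duration = 60000 / 103
= 582.5 ms


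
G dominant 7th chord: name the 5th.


Working:
Dominant 7th chord = root + major 3rd + perfect 5th + minor 7th
Seventh chords stack in thirds, so the letter names are G-B-D-F
Root: G
Major 3rd above G: B
Perfect 5th above G: D
Minor 7th above G: F
The 5th = D


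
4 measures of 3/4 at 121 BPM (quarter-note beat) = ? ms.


Step by step:
Quarter-note beat duration = 60000 / 121 ms
Beats per measure (3/4) = 3
One measure = 3 × 60000 / 121 = 180000 / 121 ms
4 measures = 4 × 180000 / 121 = 720000 / 121
= 5950.4 ms


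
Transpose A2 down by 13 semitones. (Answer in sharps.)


Step by step:
A2: chromatic position 9 in octave 2 → absolute = 2×12 + 9 = 33
Transpose down 13: 33 - 13 = 20
20 = 1×12 + 8 → G# in octave 1
Result = G#1


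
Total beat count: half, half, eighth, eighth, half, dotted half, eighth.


Working:
Beat values:
  half = 2 beats
  half = 2 beats
  eighth = 0.5 beats
  eighth = 0.5 beats
  half = 2 beats
  dotted half = 3 beats
  eighth = 0.5 beats
Sum = 2 + 2 + 0.5 + 0.5 + 2 + 3 + 0.5
= 10.5 beats


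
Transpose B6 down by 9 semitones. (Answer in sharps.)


B6: chromatic position 11 in octave 6 → absolute = 6×12 + 11 = 83
Transpose down 9: 83 - 9 = 74
74 = 6×12 + 2 → D in octave 6
Result = D6


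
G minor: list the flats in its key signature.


Step by step:
Flat minor keys: A(0), D(1), G(2), C(3), F(4), Bb(5), Eb(6), Ab(7)
G minor has 2 flats
Order of flats: Bb Eb Ab Db Gb Cb Fb → first 2: Bb, Eb
= Bb, Eb


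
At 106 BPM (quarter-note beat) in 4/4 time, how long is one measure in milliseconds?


Reasoning:
Quarter-note beat duration = 60000 / 106 ms
Beats per measure (4/4) = 4
One measure = 4 × 60000 / 106 = 240000 / 106 ms
= 2264.2 ms


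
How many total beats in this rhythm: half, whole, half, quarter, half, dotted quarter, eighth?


Let's work it out.
Beat values:
  half = 2 beats
  whole = 4 beats
  half = 2 beats
  quarter = 1 beat
  half = 2 beats
  dotted quarter = 1.5 beats
  eighth = 0.5 beats
Sum = 2 + 4 + 2 + 1 + 2 + 1.5 + 0.5
= 13 beats


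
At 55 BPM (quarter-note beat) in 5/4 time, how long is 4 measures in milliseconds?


Let's work it out.
Quarter-note beat duration = 60000 / 55 ms
Beats per measure (5/4) = 5
One measure = 5 × 60000 / 55 = 300000 / 55 ms
4 measures = 4 × 300000 / 55 = 1200000 / 55
= 21818.2 ms


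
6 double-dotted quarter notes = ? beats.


Solution.
Base quarter note = 1 beat
Dot 1 adds half the previous value: +1/2
Dot 2 adds half the previous value: +1/4
One double-dotted quarter = 1 + 1/2 + 1/4 = 7/4
6 of them = 6 × 7/4 = 21/2
= 21/2 beats


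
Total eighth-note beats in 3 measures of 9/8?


Time signature 9/8: the bottom number 8 means the eighth note gets one count
The top number 9 means 9 eighth-note beats per measure
Total = 9 × 3 measures
= 27 eighth-note beats


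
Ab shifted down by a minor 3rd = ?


minor 3rd: 3 letter names, 3 semitones
Letter: A - 2 → F
Pitch: Ab - 3 semitones, spelled as an F → F
= F


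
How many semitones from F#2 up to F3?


Reasoning:
Absolute semitone position = octave×12 + chromatic position
F#2: 2×12 + 6 = 30
F3: 3×12 + 5 = 41
Difference = 41 - 30 = 11
= 11 semitones


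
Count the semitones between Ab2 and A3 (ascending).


Let's work it out.
Absolute semitone position = octave×12 + chromatic position
Ab2: 2×12 + 8 = 32
A3: 3×12 + 9 = 45
Difference = 45 - 32 = 13
= 13 semitones


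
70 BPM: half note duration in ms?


One quarter-note beat = 60000 / BPM = 60000 / 70 ms
Half note = 2 × quarter note
Duration = 2 × 60000 / 70 = 120000 / 70
= 1714.3 ms


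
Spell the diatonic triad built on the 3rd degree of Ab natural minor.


Ab natural minor scale: Ab Bb Cb Db Eb Fb Gb
Diatonic triad on degree 3 stacks scale notes 3, 5, 7: Cb Eb Gb
Cb→Eb = 4 semitones; Cb→Gb = 7 semitones → major triad
= Cb Eb Gb (major)


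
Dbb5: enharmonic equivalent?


Enharmonic notes sound the same pitch but are spelled with different letter names
Dbb and C name the same pitch class
= C5


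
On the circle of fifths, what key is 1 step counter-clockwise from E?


Step by step:
Each counter-clockwise step moves down a perfect 5th (= up a perfect 4th)
From E: E → A
= A


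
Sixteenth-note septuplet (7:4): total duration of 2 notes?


Step by step:
Septuplet: 7 notes occupy the space of 4 sixteenth notes
Space = 4 × 1/4 = 1 beat
Each septuplet note = 1 / 7 = 1/7 beats
2 notes = 2 × 1/7 = 2/7
= 2/7 beats


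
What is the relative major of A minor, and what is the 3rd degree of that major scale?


The relative major shares the key signature and is a minor 3rd above the minor tonic
A minor 3rd above A is C
→ relative major of A minor is C major
C major scale: C D E F G A B
= C major; 3rd degree = E


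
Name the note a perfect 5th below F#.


A 5th spans 5 letter names, so from F we land on B
A perfect 5th = 7 semitones below F#
Spell B at that pitch: B
= B


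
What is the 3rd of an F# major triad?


Step by step:
Major triad = root + major 3rd (4 semitones) + perfect 5th (7 semitones)
A triad on F# stacks thirds, so the chord tones use letter names F-A-C
Root: F#
Major 3rd above F#: A#
Perfect 5th above F#: C#
The 3rd = A#


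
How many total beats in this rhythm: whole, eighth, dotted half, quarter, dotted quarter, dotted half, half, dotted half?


Beat values:
  whole = 4 beats
  eighth = 0.5 beats
  dotted half = 3 beats
  quarter = 1 beat
  dotted quarter = 1.5 beats
  dotted half = 3 beats
  half = 2 beats
  dotted half = 3 beats
Sum = 4 + 0.5 + 3 + 1 + 1.5 + 3 + 2 + 3
= 18 beats


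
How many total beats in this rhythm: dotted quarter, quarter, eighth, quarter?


Step by step:
Beat values:
  dotted quarter = 1.5 beats
  quarter = 1 beat
  eighth = 0.5 beats
  quarter = 1 beat
Sum = 1.5 + 1 + 0.5 + 1
= 4 beats


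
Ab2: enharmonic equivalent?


Solution.
Enharmonic notes sound the same pitch but are spelled with different letter names
Ab and G# name the same pitch class
= G#2


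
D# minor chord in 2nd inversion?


Root position: D# F# A#
2nd inversion: move root and 3rd up an octave
Bass note: A#
Notes (bottom to top) = A# D# F#


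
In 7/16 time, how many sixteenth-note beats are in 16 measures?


Working:
Time signature 7/16: the bottom number 16 means the sixteenth note gets one count
The top number 7 means 7 sixteenth-note beats per measure
Total = 7 × 16 measures
= 112 sixteenth-note beats


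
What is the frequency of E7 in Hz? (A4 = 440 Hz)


Let's work it out.
f = 440 × 2^(n/12) where n = semitones from A4
E7: 31 semitones from A4
f = 440 × 2^(31/12)
f = 2637.02 Hz


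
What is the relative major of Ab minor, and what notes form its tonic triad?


Working:
The relative major shares the key signature and is a minor 3rd above the minor tonic
A minor 3rd above Ab is Cb
→ relative major of Ab minor is Cb major
Tonic triad of Cb major = root + major 3rd + perfect 5th = Cb Eb Gb
= Cb major; triad = Cb Eb Gb


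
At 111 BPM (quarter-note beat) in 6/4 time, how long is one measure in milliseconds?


Reasoning:
Quarter-note beat duration = 60000 / 111 ms
Beats per measure (6/4) = 6
One measure = 6 × 60000 / 111 = 360000 / 111 ms
= 3243.2 ms


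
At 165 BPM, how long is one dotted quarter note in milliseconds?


One quarter-note beat = 60000 / BPM = 60000 / 165 ms
Dotted quarter note = 3/2 × quarter note
Duration = 3/2 × 60000 / 165 = 90000 / 165
= 545.5 ms


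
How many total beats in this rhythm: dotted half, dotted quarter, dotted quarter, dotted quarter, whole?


Working:
Beat values:
  dotted half = 3 beats
  dotted quarter = 1.5 beats
  dotted quarter = 1.5 beats
  dotted quarter = 1.5 beats
  whole = 4 beats
Sum = 3 + 1.5 + 1.5 + 1.5 + 4
= 11.5 beats


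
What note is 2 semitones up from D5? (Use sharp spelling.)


Solution.
D5: chromatic position 2 in octave 5 → absolute = 5×12 + 2 = 62
Transpose up 2: 62 + 2 = 64
64 = 5×12 + 4 → E in octave 5
Result = E5


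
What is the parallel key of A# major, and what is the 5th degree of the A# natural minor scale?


Step by step:
Parallel keys share the same tonic but differ in mode
A# major → parallel is A# minor
A# natural minor scale: A# B# C# D# E# F# G#
= A# minor; 5th degree = E#


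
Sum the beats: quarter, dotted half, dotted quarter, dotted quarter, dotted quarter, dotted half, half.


Working:
Beat values:
  quarter = 1 beat
  dotted half = 3 beats
  dotted quarter = 1.5 beats
  dotted quarter = 1.5 beats
  dotted quarter = 1.5 beats
  dotted half = 3 beats
  half = 2 beats
Sum = 1 + 3 + 1.5 + 1.5 + 1.5 + 3 + 2
= 13.5 beats


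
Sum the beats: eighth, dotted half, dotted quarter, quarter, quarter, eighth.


Let's work it out.
Beat values:
  eighth = 0.5 beats
  dotted half = 3 beats
  dotted quarter = 1.5 beats
  quarter = 1 beat
  quarter = 1 beat
  eighth = 0.5 beats
Sum = 0.5 + 3 + 1.5 + 1 + 1 + 0.5
= 7.5 beats


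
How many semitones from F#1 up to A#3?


Reasoning:
Absolute semitone position = octave×12 + chromatic position
F#1: 1×12 + 6 = 18
A#3: 3×12 + 10 = 46
Difference = 46 - 18 = 28
= 28 semitones


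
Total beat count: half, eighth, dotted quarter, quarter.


Working:
Beat values:
  half = 2 beats
  eighth = 0.5 beats
  dotted quarter = 1.5 beats
  quarter = 1 beat
Sum = 2 + 0.5 + 1.5 + 1
= 5 beats


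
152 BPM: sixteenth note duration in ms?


Working:
One quarter-note beat = 60000 / BPM = 60000 / 152 ms
Sixteenth note = 1/4 × quarter note
Duration = 1/4 × 60000 / 152 = 15000 / 152
= 98.7 ms


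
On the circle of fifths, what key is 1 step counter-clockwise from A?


Let's work it out.
Each counter-clockwise step moves down a perfect 5th (= up a perfect 4th)
From A: A → D
= D


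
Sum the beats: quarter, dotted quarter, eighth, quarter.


Step by step:
Beat values:
  quarter = 1 beat
  dotted quarter = 1.5 beats
  eighth = 0.5 beats
  quarter = 1 beat
Sum = 1 + 1.5 + 0.5 + 1
= 4 beats


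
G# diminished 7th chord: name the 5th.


Working:
Diminished 7th chord = root + minor 3rd + diminished 5th + diminished 7th
Seventh chords stack in thirds, so the letter names are G-B-D-F
Root: G#
Minor 3rd above G#: B
Diminished 5th above G#: D
Diminished 7th above G#: F
The 5th = D


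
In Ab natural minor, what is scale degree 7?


Working:
Natural minor scale pattern: W-H-W-W-H-W-W (2-1-2-2-1-2-2 semitones)
Starting from Ab:
  Ab + 2 semitones → Bb
  Bb + 1 semitone → Cb
  Cb + 2 semitones → Db
  Db + 2 semitones → Eb
  Eb + 1 semitone → Fb
  Fb + 2 semitones → Gb
  Gb + 2 semitones → Ab
Scale: Ab Bb Cb Db Eb Fb Gb
Degree 7 = Gb


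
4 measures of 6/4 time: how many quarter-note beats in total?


Solution.
Time signature 6/4: the bottom number 4 means the quarter note gets one count
The top number 6 means 6 quarter-note beats per measure
Total = 6 × 4 measures
= 24 quarter-note beats


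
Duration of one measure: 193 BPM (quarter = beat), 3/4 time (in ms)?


Quarter-note beat duration = 60000 / 193 ms
Beats per measure (3/4) = 3
One measure = 3 × 60000 / 193 = 180000 / 193 ms
= 932.6 ms


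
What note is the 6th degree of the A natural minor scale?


Let's work it out.
Natural minor scale pattern: W-H-W-W-H-W-W (2-1-2-2-1-2-2 semitones)
Starting from A:
  A + 2 semitones → B
  B + 1 semitone → C
  C + 2 semitones → D
  D + 2 semitones → E
  E + 1 semitone → F
  F + 2 semitones → G
  G + 2 semitones → A
Scale: A B C D E F G
Degree 6 = F


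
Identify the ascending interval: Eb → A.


Solution.
Letter names: E → A spans 4 letter names → a 4th
Semitones: Eb → A = 6 half-steps
A 4th of 6 semitones is an augmented 4th
= augmented 4th


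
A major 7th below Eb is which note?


Working:
A 7th spans 7 letter names, so from E we land on F
A major 7th = 11 semitones below Eb
Spell F at that pitch: Fb
= Fb


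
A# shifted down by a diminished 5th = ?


Let's work it out.
diminished 5th: 5 letter names, 6 semitones
Letter: A - 4 → D
Pitch: A# - 6 semitones, spelled as a D → D##
= D##


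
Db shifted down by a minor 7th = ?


Step by step:
minor 7th: 7 letter names, 10 semitones
Letter: D - 6 → E
Pitch: Db - 10 semitones, spelled as an E → Eb
= Eb


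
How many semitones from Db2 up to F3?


Step by step:
Absolute semitone position = octave×12 + chromatic position
Db2: 2×12 + 1 = 25
F3: 3×12 + 5 = 41
Difference = 41 - 25 = 16
= 16 semitones


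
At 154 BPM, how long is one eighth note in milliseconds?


One quarter-note beat = 60000 / BPM = 60000 / 154 ms
Eighth note = 1/2 × quarter note
Duration = 1/2 × 60000 / 154 = 30000 / 154
= 194.8 ms


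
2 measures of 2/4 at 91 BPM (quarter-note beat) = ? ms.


Solution.
Quarter-note beat duration = 60000 / 91 ms
Beats per measure (2/4) = 2
One measure = 2 × 60000 / 91 = 120000 / 91 ms
2 measures = 2 × 120000 / 91 = 240000 / 91
= 2637.4 ms


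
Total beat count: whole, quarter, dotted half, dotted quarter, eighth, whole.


Step by step:
Beat values:
  whole = 4 beats
  quarter = 1 beat
  dotted half = 3 beats
  dotted quarter = 1.5 beats
  eighth = 0.5 beats
  whole = 4 beats
Sum = 4 + 1 + 3 + 1.5 + 0.5 + 4
= 14 beats


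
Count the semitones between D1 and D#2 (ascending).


Working:
Absolute semitone position = octave×12 + chromatic position
D1: 1×12 + 2 = 14
D#2: 2×12 + 3 = 27
Difference = 27 - 14 = 13
= 13 semitones


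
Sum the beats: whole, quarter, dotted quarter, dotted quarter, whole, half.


Beat values:
  whole = 4 beats
  quarter = 1 beat
  dotted quarter = 1.5 beats
  dotted quarter = 1.5 beats
  whole = 4 beats
  half = 2 beats
Sum = 4 + 1 + 1.5 + 1.5 + 4 + 2
= 14 beats


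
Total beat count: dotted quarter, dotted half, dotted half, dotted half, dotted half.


Beat values:
  dotted quarter = 1.5 beats
  dotted half = 3 beats
  dotted half = 3 beats
  dotted half = 3 beats
  dotted half = 3 beats
Sum = 1.5 + 3 + 3 + 3 + 3
= 13.5 beats


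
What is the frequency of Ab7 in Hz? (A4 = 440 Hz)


Let's work it out.
f = 440 × 2^(n/12) where n = semitones from A4
Ab7: 35 semitones from A4
f = 440 × 2^(35/12)
f = 3322.44 Hz


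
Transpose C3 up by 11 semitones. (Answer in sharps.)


Reasoning:
C3: chromatic position 0 in octave 3 → absolute = 3×12 + 0 = 36
Transpose up 11: 36 + 11 = 47
47 = 3×12 + 11 → B in octave 3
Result = B3


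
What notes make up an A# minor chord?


Reasoning:
Minor triad = root + minor 3rd (3 semitones) + perfect 5th (7 semitones)
A triad on A# stacks thirds, so the chord tones use letter names A-C-E
Root: A#
Minor 3rd above A#: C#
Perfect 5th above A#: E#
Chord = A# C# E#


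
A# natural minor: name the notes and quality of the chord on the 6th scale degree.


Working:
A# natural minor scale: A# B# C# D# E# F# G#
Diatonic triad on degree 6 stacks scale notes 6, 1, 3: F# A# C#
F#→A# = 4 semitones; F#→C# = 7 semitones → major triad
= F# A# C# (major)


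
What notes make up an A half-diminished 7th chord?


Half-diminished 7th chord = root + minor 3rd + diminished 5th + minor 7th
Seventh chords stack in thirds, so the letter names are A-C-E-G
Root: A
Minor 3rd above A: C
Diminished 5th above A: Eb
Minor 7th above A: G
Chord = A C Eb G


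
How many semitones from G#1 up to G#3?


Solution.
Absolute semitone position = octave×12 + chromatic position
G#1: 1×12 + 8 = 20
G#3: 3×12 + 8 = 44
Difference = 44 - 20 = 24
= 24 semitones


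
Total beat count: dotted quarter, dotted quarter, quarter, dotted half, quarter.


Reasoning:
Beat values:
  dotted quarter = 1.5 beats
  dotted quarter = 1.5 beats
  quarter = 1 beat
  dotted half = 3 beats
  quarter = 1 beat
Sum = 1.5 + 1.5 + 1 + 3 + 1
= 8 beats


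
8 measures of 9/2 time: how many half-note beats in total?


Let's work it out.
Time signature 9/2: the bottom number 2 means the half note gets one count
The top number 9 means 9 half-note beats per measure
Total = 9 × 8 measures
= 72 half-note beats


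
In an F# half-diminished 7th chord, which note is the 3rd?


Half-diminished 7th chord = root + minor 3rd + diminished 5th + minor 7th
Seventh chords stack in thirds, so the letter names are F-A-C-E
Root: F#
Minor 3rd above F#: A
Diminished 5th above F#: C
Minor 7th above F#: E
The 3rd = A


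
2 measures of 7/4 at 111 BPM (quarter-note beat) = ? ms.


Working:
Quarter-note beat duration = 60000 / 111 ms
Beats per measure (7/4) = 7
One measure = 7 × 60000 / 111 = 420000 / 111 ms
2 measures = 2 × 420000 / 111 = 840000 / 111
= 7567.6 ms


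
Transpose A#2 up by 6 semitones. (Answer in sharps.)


Reasoning:
A#2: chromatic position 10 in octave 2 → absolute = 2×12 + 10 = 34
Transpose up 6: 34 + 6 = 40
40 = 3×12 + 4 → E in octave 3
Result = E3


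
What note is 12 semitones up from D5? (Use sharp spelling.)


D5: chromatic position 2 in octave 5 → absolute = 5×12 + 2 = 62
Transpose up 12: 62 + 12 = 74
74 = 6×12 + 2 → D in octave 6
Result = D6


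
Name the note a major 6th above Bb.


A 6th spans 6 letter names, so from B we land on G
A major 6th = 9 semitones above Bb
Spell G at that pitch: G
= G


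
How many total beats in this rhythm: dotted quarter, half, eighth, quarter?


Beat values:
  dotted quarter = 1.5 beats
  half = 2 beats
  eighth = 0.5 beats
  quarter = 1 beat
Sum = 1.5 + 2 + 0.5 + 1
= 5 beats


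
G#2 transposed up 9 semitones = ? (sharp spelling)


Working:
G#2: chromatic position 8 in octave 2 → absolute = 2×12 + 8 = 32
Transpose up 9: 32 + 9 = 41
41 = 3×12 + 5 → F in octave 3
Result = F3


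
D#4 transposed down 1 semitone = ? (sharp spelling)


Let's work it out.
D#4: chromatic position 3 in octave 4 → absolute = 4×12 + 3 = 51
Transpose down 1: 51 - 1 = 50
50 = 4×12 + 2 → D in octave 4
Result = D4


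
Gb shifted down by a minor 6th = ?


Working:
minor 6th: 6 letter names, 8 semitones
Letter: G - 5 → B
Pitch: Gb - 8 semitones, spelled as a B → Bb
= Bb


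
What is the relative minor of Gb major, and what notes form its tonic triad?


The relative minor shares the major's key signature and starts on its 6th degree
6th degree = a major 6th above the tonic; a major 6th above Gb is Eb
→ relative minor of Gb major is Eb minor
Tonic triad of Eb minor = root + minor 3rd + perfect 5th = Eb Gb Bb
= Eb minor; triad = Eb Gb Bb


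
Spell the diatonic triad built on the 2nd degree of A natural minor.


Reasoning:
A natural minor scale: A B C D E F G
Diatonic triad on degree 2 stacks scale notes 2, 4, 6: B D F
B→D = 3 semitones; B→F = 6 semitones → diminished triad
= B D F (diminished)


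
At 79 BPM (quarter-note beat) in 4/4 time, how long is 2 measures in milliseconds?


Step by step:
Quarter-note beat duration = 60000 / 79 ms
Beats per measure (4/4) = 4
One measure = 4 × 60000 / 79 = 240000 / 79 ms
2 measures = 2 × 240000 / 79 = 480000 / 79
= 6075.9 ms
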